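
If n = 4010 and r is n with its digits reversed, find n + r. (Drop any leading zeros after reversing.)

Reverse of 4010 is 104.
4010 + 104 = 4114

4114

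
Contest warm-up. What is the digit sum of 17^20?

82

17^20 = 4064231406647572522401601
Sum of its 25 digits: 82.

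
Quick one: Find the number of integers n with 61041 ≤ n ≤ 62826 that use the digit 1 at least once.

The integers in [61041, 62826] that use the digit 1 at least once: 61041, 61042, 61043, 61044, 61045, 61046, …, 62819, 62821.
1204 qualify.

1204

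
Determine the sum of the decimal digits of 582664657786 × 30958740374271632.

582664657786 × 30958740374271632 = 18038563865660602018287726752
Sum of its 29 digits: 128.

128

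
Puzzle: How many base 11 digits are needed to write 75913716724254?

75913716724254 in base 11 is 2220891002A422, which has 14 digits.

14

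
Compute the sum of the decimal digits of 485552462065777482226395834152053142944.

4+8+5+5+5+2+4+6+2+0+6+5+7+7+7+4+8+2+2+2+6+3+9+5+8+3+4+1+5+2+0+5+3+1+4+2+9+4+4 = 169

169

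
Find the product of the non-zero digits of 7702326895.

7×7×2×3×2×6×8×9×5 = 1270080

1270080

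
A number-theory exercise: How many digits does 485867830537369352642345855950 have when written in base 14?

26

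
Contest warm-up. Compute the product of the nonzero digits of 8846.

1536

8×8×4×6 = 1536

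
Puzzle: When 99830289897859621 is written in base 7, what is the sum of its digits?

99830289897859621 in base 7 is 115206461300465443642.
Digit sum: 1+1+5+2+0+6+4+6+1+3+0+0+4+6+5+4+4+3+6+4+2 = 67.

67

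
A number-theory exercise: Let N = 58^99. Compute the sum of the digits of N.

865

58^99 = 3796394737651748528689914907748666836481313678555281948552295757871417010233360394048247475557599686862430877337529526529713789914582361879252372807436921786611797027006185472
Sum of its 175 digits: 865.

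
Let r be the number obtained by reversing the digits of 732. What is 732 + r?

969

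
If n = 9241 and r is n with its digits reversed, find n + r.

10670

Reverse of 9241 is 1429.
9241 + 1429 = 10670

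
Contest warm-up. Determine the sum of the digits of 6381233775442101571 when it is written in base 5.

51

6381233775442101571 in base 5 is 412012202033134101134222241.
Digit sum: 4+1+2+0+1+2+2+0+2+0+3+3+1+3+4+1+0+1+1+3+4+2+2+2+2+4+1 = 51.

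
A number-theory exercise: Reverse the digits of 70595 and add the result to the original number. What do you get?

130102

Reverse of 70595 is 59507.
70595 + 59507 = 130102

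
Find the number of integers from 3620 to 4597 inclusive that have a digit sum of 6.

The integers in [3620, 4597] that have a digit sum of 6: 4002, 4011, 4020, 4101, 4110, 4200.
6 qualify.

6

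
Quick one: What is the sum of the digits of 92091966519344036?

9+2+0+9+1+9+6+6+5+1+9+3+4+4+0+3+6 = 77

77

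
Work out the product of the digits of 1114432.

96

1×1×1×4×4×3×2 = 96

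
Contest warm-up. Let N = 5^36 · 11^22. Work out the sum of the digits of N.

232

5^36 · 11^22 = 1184565908433283928218894288875162601470947265625
Sum of its 49 digits: 232.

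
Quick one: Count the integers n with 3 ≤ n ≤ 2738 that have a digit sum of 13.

The integers in [3, 2738] that have a digit sum of 13: 49, 58, 67, 76, 85, 94, …, 2722, 2731.
209 qualify.

209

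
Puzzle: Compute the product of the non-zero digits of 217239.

756

2×1×7×2×3×9 = 756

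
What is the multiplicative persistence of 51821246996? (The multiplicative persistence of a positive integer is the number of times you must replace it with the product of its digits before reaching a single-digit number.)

51821246996 → 1866240 → 0 (2 steps)

2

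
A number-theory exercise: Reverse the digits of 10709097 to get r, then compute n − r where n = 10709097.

-68381604

Reverse of 10709097 is 79090701.
10709097 − 79090701 = -68381604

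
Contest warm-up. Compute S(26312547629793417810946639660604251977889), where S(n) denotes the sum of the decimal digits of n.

202

2+6+3+1+2+5+4+7+6+2+9+7+9+3+4+1+7+8+1+0+9+4+6+6+3+9+6+6+0+6+0+4+2+5+1+9+7+7+8+8+9 = 202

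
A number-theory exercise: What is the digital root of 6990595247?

6+9+9+0+5+9+5+2+4+7 = 56
5+6 = 11
1+1 = 2

2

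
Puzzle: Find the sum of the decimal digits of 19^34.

172

19^34 = 30034640110980377619945846078500632729311721
Sum of its 44 digits: 172.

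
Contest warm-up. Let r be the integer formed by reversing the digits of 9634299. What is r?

9924369

Reversing 9634299 gives 9924369.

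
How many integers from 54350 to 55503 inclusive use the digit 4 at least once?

826

The integers in [54350, 55503] that use the digit 4 at least once: 54350, 54351, 54352, 54353, 54354, 54355, …, 55498, 55499.
826 qualify.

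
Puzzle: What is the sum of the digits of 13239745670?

1+3+2+3+9+7+4+5+6+7+0 = 47

47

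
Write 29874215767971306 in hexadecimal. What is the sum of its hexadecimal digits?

96

29874215767971306 in base 16 is 6A2270E2CB15EA.
Digit sum: 6+10+2+2+7+0+14+2+12+11+1+5+14+10 = 96.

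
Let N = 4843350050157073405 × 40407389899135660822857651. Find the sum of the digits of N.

4843350050157073405 × 40407389899135660822857651 = 195707133894695124121790489916103903072871655
Sum of its 45 digits: 198.

198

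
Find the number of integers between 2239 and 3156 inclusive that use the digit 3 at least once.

The integers in [2239, 3156] that use the digit 3 at least once: 2239, 2243, 2253, 2263, 2273, 2283, …, 3155, 3156.
378 qualify.

378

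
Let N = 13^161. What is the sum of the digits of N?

871

13^161 = 221248187410890162249187561386945744884598172214129548355881592504443547592723474415755207776779157247995277583692299821537559846782459235302117249843386710558382148687263697795213
Sum of its 180 digits: 871.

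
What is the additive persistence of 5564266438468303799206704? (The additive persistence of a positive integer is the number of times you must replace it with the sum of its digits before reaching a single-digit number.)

2

5564266438468303799206704 → 117 → 9 (2 steps)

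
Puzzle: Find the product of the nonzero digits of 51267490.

15120

5×1×2×6×7×4×9 = 15120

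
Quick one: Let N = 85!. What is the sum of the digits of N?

414

85! = 281710411438055027694947944226061159480056634330574206405101912752560026159795933451040286452340924018275123200000000000000000000
Sum of its 129 digits: 414.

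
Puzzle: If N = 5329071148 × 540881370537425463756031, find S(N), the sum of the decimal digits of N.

5329071148 × 540881370537425463756031 = 2882395306221691293102784513093588
Sum of its 34 digits: 145.

145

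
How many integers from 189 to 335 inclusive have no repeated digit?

105

The integers in [189, 335] that have no repeated digit: 189, 190, 192, 193, 194, 195, …, 328, 329.
105 qualify.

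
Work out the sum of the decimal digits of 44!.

216

44! = 2658271574788448768043625811014615890319638528000000000
Sum of its 55 digits: 216.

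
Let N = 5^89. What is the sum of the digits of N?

272

5^89 = 161558713389263217748322010169914619837072677910327911376953125
Sum of its 63 digits: 272.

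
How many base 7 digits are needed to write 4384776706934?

15

4384776706934 in base 7 is 631534566024401, which has 15 digits.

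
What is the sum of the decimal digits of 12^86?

414

12^86 = 645040762390738427432767241302723518497312279946606974135381990932574218559493204034436726784
Sum of its 93 digits: 414.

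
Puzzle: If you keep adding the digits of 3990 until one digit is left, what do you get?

3

3+9+9+0 = 21
2+1 = 3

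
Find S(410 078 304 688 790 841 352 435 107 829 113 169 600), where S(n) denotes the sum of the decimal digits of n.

154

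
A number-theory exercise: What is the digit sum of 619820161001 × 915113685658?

113

619820161001 × 915113685658 = 567205911978760064623658
Sum of its 24 digits: 113.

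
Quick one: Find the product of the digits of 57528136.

50400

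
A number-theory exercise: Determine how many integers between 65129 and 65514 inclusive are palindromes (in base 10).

4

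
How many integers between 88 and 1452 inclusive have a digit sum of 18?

70

The integers in [88, 1452] that have a digit sum of 18: 99, 189, 198, 279, 288, 297, …, 1395, 1449.
70 qualify.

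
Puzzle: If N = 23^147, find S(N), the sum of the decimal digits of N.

23^147 = 149276654921219029430541389365909599384451445838441937627181638075351312439814162545294384304140700297670864641959762713262771194576820211057080377861436019176764612078919382377178708116550333809386247
Sum of its 201 digits: 890.

890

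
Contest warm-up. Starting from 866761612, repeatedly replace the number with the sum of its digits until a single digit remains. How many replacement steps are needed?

866761612 → 43 → 7 (2 steps)

2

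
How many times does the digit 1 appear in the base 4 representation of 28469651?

28469651 in base 4 is 1230212212103.
The digit 1 appears 4 times.

4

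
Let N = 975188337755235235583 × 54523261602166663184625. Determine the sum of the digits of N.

975188337755235235583 × 54523261602166663184625 = 53170448850810752188719455612094274898511375
Sum of its 44 digits: 198.

198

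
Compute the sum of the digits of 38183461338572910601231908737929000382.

152

3+8+1+8+3+4+6+1+3+3+8+5+7+2+9+1+0+6+0+1+2+3+1+9+0+8+7+3+7+9+2+9+0+0+0+3+8+2 = 152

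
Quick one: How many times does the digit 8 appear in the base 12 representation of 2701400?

2

2701400 in base 12 is AA3388.
The digit 8 appears 2 times.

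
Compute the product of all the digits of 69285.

4320

6×9×2×8×5 = 4320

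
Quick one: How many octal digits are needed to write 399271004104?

13

399271004104 in base 8 is 5636632003710, which has 13 digits.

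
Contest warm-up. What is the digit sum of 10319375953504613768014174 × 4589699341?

133

10319375953504613768014174 × 4589699341 = 47362833013331372451514181286459334
Sum of its 35 digits: 133.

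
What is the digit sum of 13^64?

301

13^64 = 196053476430761073330659760423566015424403280004115787589590963842248961
Sum of its 72 digits: 301.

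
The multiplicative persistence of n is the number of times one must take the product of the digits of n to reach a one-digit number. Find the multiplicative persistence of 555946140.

1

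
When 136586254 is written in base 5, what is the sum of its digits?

26

136586254 in base 5 is 234431230004.
Digit sum: 2+3+4+4+3+1+2+3+0+0+0+4 = 26.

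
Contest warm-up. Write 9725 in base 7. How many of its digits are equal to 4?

1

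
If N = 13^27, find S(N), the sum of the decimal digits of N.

13^27 = 1192533292512492016559195008117
Sum of its 31 digits: 118.

118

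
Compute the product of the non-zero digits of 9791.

567

9×7×9×1 = 567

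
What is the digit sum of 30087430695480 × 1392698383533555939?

144

30087430695480 × 1392698383533555939 = 41902716094272888745664254455720
Sum of its 32 digits: 144.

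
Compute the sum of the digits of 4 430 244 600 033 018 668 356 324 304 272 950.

4+4+3+0+2+4+4+6+0+0+0+3+3+0+1+8+6+6+8+3+5+6+3+2+4+3+0+4+2+7+2+9+5+0 = 117

117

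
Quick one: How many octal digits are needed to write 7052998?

7052998 in base 8 is 32717306, which has 8 digits.

8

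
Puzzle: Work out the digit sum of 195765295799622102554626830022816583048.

173

1+9+5+7+6+5+2+9+5+7+9+9+6+2+2+1+0+2+5+5+4+6+2+6+8+3+0+0+2+2+8+1+6+5+8+3+0+4+8 = 173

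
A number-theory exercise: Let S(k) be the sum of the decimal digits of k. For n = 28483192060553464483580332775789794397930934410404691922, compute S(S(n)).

First digit sum: 258.
2+5+8 = 15.

15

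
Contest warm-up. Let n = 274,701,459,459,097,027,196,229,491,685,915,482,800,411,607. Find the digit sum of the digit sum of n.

2

First digit sum: 200.
2+0+0 = 2.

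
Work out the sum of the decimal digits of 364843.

3+6+4+8+4+3 = 28

28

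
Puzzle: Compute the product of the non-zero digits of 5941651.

5400

5×9×4×1×6×5×1 = 5400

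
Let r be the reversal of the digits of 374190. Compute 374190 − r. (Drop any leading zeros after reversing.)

282717

Reverse of 374190 is 91473.
374190 − 91473 = 282717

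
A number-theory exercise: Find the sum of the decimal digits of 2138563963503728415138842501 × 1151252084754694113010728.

219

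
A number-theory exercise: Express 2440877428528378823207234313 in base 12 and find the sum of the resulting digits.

149

2440877428528378823207234313 in base 12 is 268547929964B44419295B5409.
Digit sum: 2+6+8+5+4+7+9+2+9+9+6+4+11+4+4+4+1+9+2+9+5+11+5+4+0+9 = 149.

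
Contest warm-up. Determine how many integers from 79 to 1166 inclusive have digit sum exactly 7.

41

The integers in [79, 1166] that have digit sum exactly 7: 106, 115, 124, 133, 142, 151, …, 1141, 1150.
41 qualify.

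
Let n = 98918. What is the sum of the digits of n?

35

9+8+9+1+8 = 35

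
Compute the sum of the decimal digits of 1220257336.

1+2+2+0+2+5+7+3+3+6 = 31

31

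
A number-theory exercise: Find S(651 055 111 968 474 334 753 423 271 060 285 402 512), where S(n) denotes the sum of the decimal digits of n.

6+5+1+0+5+5+1+1+1+9+6+8+4+7+4+3+3+4+7+5+3+4+2+3+2+7+1+0+6+0+2+8+5+4+0+2+5+1+2 = 142

142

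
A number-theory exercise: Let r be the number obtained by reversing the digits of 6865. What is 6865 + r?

Reverse of 6865 is 5686.
6865 + 5686 = 12551

12551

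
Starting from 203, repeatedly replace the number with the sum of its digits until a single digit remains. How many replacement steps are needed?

1

203 → 5 (1 step)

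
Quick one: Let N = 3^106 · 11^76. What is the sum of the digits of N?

3^106 · 11^76 = 5256504884500536384342531103218450408791155827174967431750114652289262159061598411338239919862768948364557238727520963856043187769
Sum of its 130 digits: 585.

585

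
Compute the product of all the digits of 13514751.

2100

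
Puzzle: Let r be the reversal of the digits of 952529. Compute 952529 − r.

Reverse of 952529 is 925259.
952529 − 925259 = 27270

27270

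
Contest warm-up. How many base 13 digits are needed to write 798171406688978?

14

798171406688978 in base 13 is 2834A318A3C75A, which has 14 digits.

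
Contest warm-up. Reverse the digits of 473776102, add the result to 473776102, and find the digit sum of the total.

47

Reversal of 473776102 is 201677374; 473776102 + 201677374 = 675453476.
Digit sum of 675453476: 6+7+5+4+5+3+4+7+6 = 47.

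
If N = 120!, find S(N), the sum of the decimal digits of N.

783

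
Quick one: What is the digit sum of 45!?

45! = 119622220865480194561963161495657715064383733760000000000
Sum of its 57 digits: 207.

207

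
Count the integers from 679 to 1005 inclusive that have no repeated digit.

233

The integers in [679, 1005] that have no repeated digit: 679, 680, 681, 682, 683, 684, …, 986, 987.
233 qualify.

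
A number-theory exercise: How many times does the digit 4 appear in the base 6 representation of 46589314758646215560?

46589314758646215560 in base 6 is 13455441014242330135100252.
The digit 4 appears 5 times.

5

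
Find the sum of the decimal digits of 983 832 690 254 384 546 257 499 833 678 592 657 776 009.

9+8+3+8+3+2+6+9+0+2+5+4+3+8+4+5+4+6+2+5+7+4+9+9+8+3+3+6+7+8+5+9+2+6+5+7+7+7+6+0+0+9 = 223

223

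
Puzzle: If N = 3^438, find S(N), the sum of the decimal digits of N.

963

3^438 = 95303657322458979924684712040634558814866548112120211949112233470079271715943273777169608379944991449760221745711948686191086511785353891697311843363531484849395576588810443801543255227646925044974485702824089
Sum of its 209 digits: 963.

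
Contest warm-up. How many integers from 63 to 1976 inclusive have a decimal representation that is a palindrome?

The integers in [63, 1976] that have a decimal representation that is a palindrome: 66, 77, 88, 99, 101, 111, …, 1771, 1881.
103 qualify.

103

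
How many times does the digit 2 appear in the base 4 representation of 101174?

101174 in base 4 is 120230312.
The digit 2 appears 3 times.

3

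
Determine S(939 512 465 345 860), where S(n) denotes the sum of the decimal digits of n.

70

9+3+9+5+1+2+4+6+5+3+4+5+8+6+0 = 70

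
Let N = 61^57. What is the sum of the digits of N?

487

61^57 = 580497823320803970958785503779456815909823995739299859912473330253427898608078095812061641329553109021
Sum of its 102 digits: 487.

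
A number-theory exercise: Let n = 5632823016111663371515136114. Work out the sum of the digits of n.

5+6+3+2+8+2+3+0+1+6+1+1+1+6+6+3+3+7+1+5+1+5+1+3+6+1+1+4 = 92

92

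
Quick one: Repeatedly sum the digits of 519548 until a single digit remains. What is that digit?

5+1+9+5+4+8 = 32
3+2 = 5
(Equivalently, 519548 mod 9 = 5.)

5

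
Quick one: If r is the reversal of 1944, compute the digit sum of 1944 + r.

18

Reversal of 1944 is 4491; 1944 + 4491 = 6435.
Digit sum of 6435: 6+4+3+5 = 18.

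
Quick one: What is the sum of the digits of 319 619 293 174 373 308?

79

3+1+9+6+1+9+2+9+3+1+7+4+3+7+3+3+0+8 = 79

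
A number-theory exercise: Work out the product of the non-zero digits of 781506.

1680

7×8×1×5×6 = 1680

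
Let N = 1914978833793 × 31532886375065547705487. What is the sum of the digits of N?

1914978833793 × 31532886375065547705487 = 60384809976650201738986302287122191
Sum of its 35 digits: 153.

153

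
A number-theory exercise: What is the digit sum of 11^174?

784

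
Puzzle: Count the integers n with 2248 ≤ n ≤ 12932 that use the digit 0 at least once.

The integers in [2248, 12932] that use the digit 0 at least once: 2250, 2260, 2270, 2280, 2290, 2300, …, 12920, 12930.
3571 qualify.

3571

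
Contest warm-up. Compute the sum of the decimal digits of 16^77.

16^77 = 521481209941628438084722096232800809229175908778479680162851955034721612739414196782949728256
Sum of its 93 digits: 427.

427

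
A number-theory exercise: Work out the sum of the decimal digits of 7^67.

268

7^67 = 418377847259091645147530834859099334519176045887014771543
Sum of its 57 digits: 268.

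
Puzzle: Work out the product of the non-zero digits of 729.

7×2×9 = 126

126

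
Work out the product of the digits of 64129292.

15552

6×4×1×2×9×2×9×2 = 15552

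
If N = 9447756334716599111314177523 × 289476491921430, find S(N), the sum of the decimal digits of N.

183

9447756334716599111314177523 × 289476491921430 = 2734903360302228709694862427047334388017890
Sum of its 43 digits: 183.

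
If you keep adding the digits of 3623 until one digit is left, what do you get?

5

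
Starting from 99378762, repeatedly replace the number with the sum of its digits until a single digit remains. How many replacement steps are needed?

99378762 → 51 → 6 (2 steps)

2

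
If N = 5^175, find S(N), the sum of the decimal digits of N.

5^175 = 208809742975952784854729411496209521782437256258206929528276366575031143827119559271132676059323785011656582355499267578125
Sum of its 123 digits: 572.

572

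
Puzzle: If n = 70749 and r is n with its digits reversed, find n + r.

165456

Reverse of 70749 is 94707.
70749 + 94707 = 165456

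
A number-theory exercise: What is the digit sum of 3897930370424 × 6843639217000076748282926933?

202

3897930370424 × 6843639217000076748282926933 = 26676029148169322477470898785903616229592
Sum of its 41 digits: 202.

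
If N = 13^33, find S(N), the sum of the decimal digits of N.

13^33 = 5756130429098929077956071497934208653
Sum of its 37 digits: 181.

181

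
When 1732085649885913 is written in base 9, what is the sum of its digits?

73

1732085649885913 in base 9 is 8363722731247657.
Digit sum: 8+3+6+3+7+2+2+7+3+1+2+4+7+6+5+7 = 73.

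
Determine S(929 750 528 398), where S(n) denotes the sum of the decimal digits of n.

9+2+9+7+5+0+5+2+8+3+9+8 = 67

67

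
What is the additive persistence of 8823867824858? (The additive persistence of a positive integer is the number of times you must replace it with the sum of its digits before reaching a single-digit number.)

3

8823867824858 → 77 → 14 → 5 (3 steps)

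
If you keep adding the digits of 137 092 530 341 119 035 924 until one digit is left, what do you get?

1+3+7+0+9+2+5+3+0+3+4+1+1+1+9+0+3+5+9+2+4 = 72
7+2 = 9

9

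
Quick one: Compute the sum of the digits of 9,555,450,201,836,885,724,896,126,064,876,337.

163

9+5+5+5+4+5+0+2+0+1+8+3+6+8+8+5+7+2+4+8+9+6+1+2+6+0+6+4+8+7+6+3+3+7 = 163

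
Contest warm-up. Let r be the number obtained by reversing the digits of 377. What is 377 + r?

1150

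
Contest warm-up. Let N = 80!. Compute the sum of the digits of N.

450

80! = 71569457046263802294811533723186532165584657342365752577109445058227039255480148842668944867280814080000000000000000000
Sum of its 119 digits: 450.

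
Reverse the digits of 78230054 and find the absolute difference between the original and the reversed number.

Reverse of 78230054 is 45003287.
|78230054 − 45003287| = 33226767

33226767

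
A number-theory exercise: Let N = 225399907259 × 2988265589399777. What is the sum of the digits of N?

130

225399907259 × 2988265589399777 = 673554786715970709275281243
Sum of its 27 digits: 130.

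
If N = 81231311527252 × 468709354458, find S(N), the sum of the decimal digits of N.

153

81231311527252 × 468709354458 = 38073875587714978994689416
Sum of its 26 digits: 153.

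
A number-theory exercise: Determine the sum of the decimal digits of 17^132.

17^132 = 2625775682230227256591138703384510714221543388544059587876505133347642477252019728910975721702964077825426123244307077258044804502593094758305899213484429663735361
Sum of its 163 digits: 703.

703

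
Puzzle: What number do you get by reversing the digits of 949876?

678949

Reversing 949876 gives 678949.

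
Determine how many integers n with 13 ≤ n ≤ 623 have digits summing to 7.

34

The integers in [13, 623] that have digits summing to 7: 16, 25, 34, 43, 52, 61, …, 601, 610.
34 qualify.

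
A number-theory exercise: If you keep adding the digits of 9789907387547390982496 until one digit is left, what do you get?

7

9+7+8+9+9+0+7+3+8+7+5+4+7+3+9+0+9+8+2+4+9+6 = 133
1+3+3 = 7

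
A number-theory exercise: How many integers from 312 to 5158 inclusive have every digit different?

The integers in [312, 5158] that have every digit different: 312, 314, 315, 316, 317, 318, …, 5148, 5149.
2595 qualify.

2595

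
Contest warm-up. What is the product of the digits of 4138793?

4×1×3×8×7×9×3 = 18144

18144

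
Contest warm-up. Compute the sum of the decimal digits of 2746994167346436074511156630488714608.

166

2+7+4+6+9+9+4+1+6+7+3+4+6+4+3+6+0+7+4+5+1+1+1+5+6+6+3+0+4+8+8+7+1+4+6+0+8 = 166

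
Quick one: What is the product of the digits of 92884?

4608

9×2×8×8×4 = 4608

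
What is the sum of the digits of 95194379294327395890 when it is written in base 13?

78

95194379294327395890 in base 13 is B00A15622237455492.
Digit sum: 11+0+0+10+1+5+6+2+2+2+3+7+4+5+5+4+9+2 = 78.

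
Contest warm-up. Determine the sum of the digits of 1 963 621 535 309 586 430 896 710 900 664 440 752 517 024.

176

1+9+6+3+6+2+1+5+3+5+3+0+9+5+8+6+4+3+0+8+9+6+7+1+0+9+0+0+6+6+4+4+4+0+7+5+2+5+1+7+0+2+4 = 176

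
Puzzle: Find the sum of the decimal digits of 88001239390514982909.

90

8+8+0+0+1+2+3+9+3+9+0+5+1+4+9+8+2+9+0+9 = 90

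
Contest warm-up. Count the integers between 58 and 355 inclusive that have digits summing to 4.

9

The integers in [58, 355] that have digits summing to 4: 103, 112, 121, 130, 202, 211, 220, 301, 310.
9 qualify.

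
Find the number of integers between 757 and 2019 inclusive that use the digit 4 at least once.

315

The integers in [757, 2019] that use the digit 4 at least once: 764, 774, 784, 794, 804, 814, …, 2004, 2014.
315 qualify.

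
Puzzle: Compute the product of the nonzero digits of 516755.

5250

5×1×6×7×5×5 = 5250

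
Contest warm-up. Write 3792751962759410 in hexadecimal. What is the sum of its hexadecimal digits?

3792751962759410 in base 16 is D797CE17620F2.
Digit sum: 13+7+9+7+12+14+1+7+6+2+0+15+2 = 95.

95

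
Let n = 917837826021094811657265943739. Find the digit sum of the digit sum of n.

First digit sum: 143.
1+4+3 = 8.

8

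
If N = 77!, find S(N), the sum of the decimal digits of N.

432

77! = 145183092028285869634070784086308284983740379224208358846781574688061991349156420080065207861248000000000000000000
Sum of its 114 digits: 432.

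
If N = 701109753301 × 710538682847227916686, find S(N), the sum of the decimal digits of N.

151

701109753301 × 710538682847227916686 = 498165600641837444939441641480486
Sum of its 33 digits: 151.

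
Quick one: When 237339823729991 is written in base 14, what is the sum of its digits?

73

237339823729991 in base 14 is 428744734DC23.
Digit sum: 4+2+8+7+4+4+7+3+4+13+12+2+3 = 73.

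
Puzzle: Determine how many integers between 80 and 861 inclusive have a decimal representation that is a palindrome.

78

The integers in [80, 861] that have a decimal representation that is a palindrome: 88, 99, 101, 111, 121, 131, …, 848, 858.
78 qualify.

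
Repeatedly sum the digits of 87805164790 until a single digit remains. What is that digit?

8+7+8+0+5+1+6+4+7+9+0 = 55
5+5 = 10
1+0 = 1

1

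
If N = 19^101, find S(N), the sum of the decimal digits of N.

19^101 = 1425980859766787704425682807208175939241834849263281218168324604747928137034983072984148399494933080177249316461614210197167182019
Sum of its 130 digits: 595.

595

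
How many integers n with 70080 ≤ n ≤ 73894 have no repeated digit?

The integers in [70080, 73894] that have no repeated digit: 70123, 70124, 70125, 70126, 70128, 70129, …, 73892, 73894.
1300 qualify.

1300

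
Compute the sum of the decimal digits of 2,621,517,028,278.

2+6+2+1+5+1+7+0+2+8+2+7+8 = 51

51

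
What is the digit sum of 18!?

54

18! = 6402373705728000
Sum of its 16 digits: 54.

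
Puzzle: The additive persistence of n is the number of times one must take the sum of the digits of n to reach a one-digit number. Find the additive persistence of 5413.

5413 → 13 → 4 (2 steps)

2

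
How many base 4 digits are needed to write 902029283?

15

902029283 in base 4 is 311300331333203, which has 15 digits.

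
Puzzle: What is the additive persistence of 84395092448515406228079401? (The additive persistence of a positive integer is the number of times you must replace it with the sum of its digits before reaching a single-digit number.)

84395092448515406228079401 → 110 → 2 (2 steps)

2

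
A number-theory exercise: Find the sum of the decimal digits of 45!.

207

45! = 119622220865480194561963161495657715064383733760000000000
Sum of its 57 digits: 207.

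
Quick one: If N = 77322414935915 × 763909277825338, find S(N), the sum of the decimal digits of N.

77322414935915 × 763909277825338 = 59067310153405956281833214270
Sum of its 29 digits: 110.

110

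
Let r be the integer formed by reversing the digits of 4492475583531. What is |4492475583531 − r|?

3138619840587

Reverse of 4492475583531 is 1353855742944.
|4492475583531 − 1353855742944| = 3138619840587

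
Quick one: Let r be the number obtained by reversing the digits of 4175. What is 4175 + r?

9889

Reverse of 4175 is 5714.
4175 + 5714 = 9889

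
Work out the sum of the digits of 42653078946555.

69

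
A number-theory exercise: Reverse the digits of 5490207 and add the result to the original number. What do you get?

12511152

Reverse of 5490207 is 7020945.
5490207 + 7020945 = 12511152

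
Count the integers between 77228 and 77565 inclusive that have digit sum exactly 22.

19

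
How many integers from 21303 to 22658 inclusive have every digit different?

The integers in [21303, 22658] that have every digit different: 21304, 21305, 21306, 21307, 21308, 21309, …, 21986, 21987.
294 qualify.

294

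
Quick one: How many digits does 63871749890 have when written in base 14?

10

63871749890 in base 14 is 313CB80AD4, which has 10 digits.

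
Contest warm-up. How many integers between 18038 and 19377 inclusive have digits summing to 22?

107

The integers in [18038, 19377] that have digits summing to 22: 18049, 18058, 18067, 18076, 18085, 18094, …, 19363, 19372.
107 qualify.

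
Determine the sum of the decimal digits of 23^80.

484

23^80 = 8674149068844545725212845877190599102406873944216747217343910487904207607171475103715128399437179286425820801
Sum of its 109 digits: 484.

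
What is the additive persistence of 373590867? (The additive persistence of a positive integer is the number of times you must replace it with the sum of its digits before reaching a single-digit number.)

3

373590867 → 48 → 12 → 3 (3 steps)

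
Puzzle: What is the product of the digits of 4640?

0

4×6×4×0 = 0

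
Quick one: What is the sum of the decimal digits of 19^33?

226

19^33 = 1580770532156861979997149793605296459437459
Sum of its 43 digits: 226.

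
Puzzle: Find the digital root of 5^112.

The digital root of n equals n mod 9 (or 9 when 9 | n), so we need 5^112 mod 9.
5^112 ≡ 4 (mod 9), so the digital root is 4.

4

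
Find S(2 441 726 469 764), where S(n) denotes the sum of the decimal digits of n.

62

2+4+4+1+7+2+6+4+6+9+7+6+4 = 62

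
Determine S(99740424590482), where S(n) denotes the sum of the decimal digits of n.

67

9+9+7+4+0+4+2+4+5+9+0+4+8+2 = 67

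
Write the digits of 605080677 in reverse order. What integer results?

Reversing 605080677 gives 776080506.

776080506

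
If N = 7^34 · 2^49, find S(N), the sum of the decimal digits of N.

7^34 · 2^49 = 30465137880868330462553272705313222728613888
Sum of its 44 digits: 185.

185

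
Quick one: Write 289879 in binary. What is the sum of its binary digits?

10

289879 in base 2 is 1000110110001010111.
Digit sum: 1+0+0+0+1+1+0+1+1+0+0+0+1+0+1+0+1+1+1 = 10.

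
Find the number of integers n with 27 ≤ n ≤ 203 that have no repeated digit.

The integers in [27, 203] that have no repeated digit: 27, 28, 29, 30, 31, 32, …, 201, 203.
140 qualify.

140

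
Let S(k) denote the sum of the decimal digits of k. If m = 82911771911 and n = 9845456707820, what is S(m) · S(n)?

S(82911771911) = 8+2+9+1+1+7+7+1+9+1+1 = 47.
S(9845456707820) = 9+8+4+5+4+5+6+7+0+7+8+2+0 = 65.
47 · 65 = 3055.

3055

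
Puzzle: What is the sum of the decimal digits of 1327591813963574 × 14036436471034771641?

144

1327591813963574 × 14036436471034771641 = 18634658156165519705057034182204934
Sum of its 35 digits: 144.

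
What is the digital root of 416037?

4+1+6+0+3+7 = 21
2+1 = 3
(Equivalently, 416037 mod 9 = 3.)

3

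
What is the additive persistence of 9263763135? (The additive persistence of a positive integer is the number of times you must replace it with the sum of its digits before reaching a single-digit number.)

9263763135 → 45 → 9 (2 steps)

2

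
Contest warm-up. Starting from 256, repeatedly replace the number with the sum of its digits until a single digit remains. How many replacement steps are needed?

256 → 13 → 4 (2 steps)

2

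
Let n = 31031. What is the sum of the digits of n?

3+1+0+3+1 = 8

8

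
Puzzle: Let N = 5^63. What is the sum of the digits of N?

170

5^63 = 108420217248550443400745280086994171142578125
Sum of its 45 digits: 170.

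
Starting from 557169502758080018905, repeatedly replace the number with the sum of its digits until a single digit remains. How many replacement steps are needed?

3

557169502758080018905 → 91 → 10 → 1 (3 steps)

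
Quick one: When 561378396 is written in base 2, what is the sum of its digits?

16

561378396 in base 2 is 100001011101011111010001011100.
Digit sum: 1+0+0+0+0+1+0+1+1+1+0+1+0+1+1+1+1+1+0+1+0+0+0+1+0+1+1+1+0+0 = 16.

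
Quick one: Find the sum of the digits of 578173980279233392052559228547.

5+7+8+1+7+3+9+8+0+2+7+9+2+3+3+3+9+2+0+5+2+5+5+9+2+2+8+5+4+7 = 142

142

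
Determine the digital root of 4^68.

7

The digital root of n equals n mod 9 (or 9 when 9 | n), so we need 4^68 mod 9.
4^68 ≡ 7 (mod 9), so the digital root is 7.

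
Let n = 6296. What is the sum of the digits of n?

6+2+9+6 = 23

23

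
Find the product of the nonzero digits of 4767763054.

2963520

4×7×6×7×7×6×3×5×4 = 2963520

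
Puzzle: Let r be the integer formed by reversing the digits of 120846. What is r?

Reversing 120846 gives 648021.

648021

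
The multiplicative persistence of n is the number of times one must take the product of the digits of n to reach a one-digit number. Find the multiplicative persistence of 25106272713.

25106272713 → 0 (1 step)

1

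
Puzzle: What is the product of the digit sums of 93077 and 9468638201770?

S(93077) = 9+3+0+7+7 = 26.
S(9468638201770) = 9+4+6+8+6+3+8+2+0+1+7+7+0 = 61.
26 · 61 = 1586.

1586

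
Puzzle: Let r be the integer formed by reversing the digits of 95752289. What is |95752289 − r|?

2473470

Reverse of 95752289 is 98225759.
|95752289 − 98225759| = 2473470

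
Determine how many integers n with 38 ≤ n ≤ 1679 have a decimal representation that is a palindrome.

103

The integers in [38, 1679] that have a decimal representation that is a palindrome: 44, 55, 66, 77, 88, 99, …, 1551, 1661.
103 qualify.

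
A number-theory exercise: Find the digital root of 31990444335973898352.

9

3+1+9+9+0+4+4+4+3+3+5+9+7+3+8+9+8+3+5+2 = 99
9+9 = 18
1+8 = 9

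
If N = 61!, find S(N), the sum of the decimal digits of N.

315

61! = 507580213877224798800856812176625227226004528988036003099405939480985600000000000000
Sum of its 84 digits: 315.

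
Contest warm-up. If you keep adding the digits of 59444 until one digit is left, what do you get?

5+9+4+4+4 = 26
2+6 = 8

8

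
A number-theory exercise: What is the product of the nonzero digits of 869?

8×6×9 = 432

432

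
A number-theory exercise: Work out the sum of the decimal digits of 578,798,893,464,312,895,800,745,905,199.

163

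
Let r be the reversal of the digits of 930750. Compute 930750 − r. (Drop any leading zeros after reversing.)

Reverse of 930750 is 57039.
930750 − 57039 = 873711

873711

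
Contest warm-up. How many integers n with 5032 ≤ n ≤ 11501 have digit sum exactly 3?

The integers in [5032, 11501] that have digit sum exactly 3: 10002, 10011, 10020, 10101, 10110, 10200, 11001, 11010, 11100.
9 qualify.

9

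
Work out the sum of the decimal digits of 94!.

94! = 108736615665674308027365285256786601004186803580182872307497374434045199869417927630229109214583415458560865651202385340530688000000000000000000000
Sum of its 147 digits: 549.

549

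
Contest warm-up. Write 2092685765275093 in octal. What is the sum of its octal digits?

79

2092685765275093 in base 8 is 73364453752466725.
Digit sum: 7+3+3+6+4+4+5+3+7+5+2+4+6+6+7+2+5 = 79.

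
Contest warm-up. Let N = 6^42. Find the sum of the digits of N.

153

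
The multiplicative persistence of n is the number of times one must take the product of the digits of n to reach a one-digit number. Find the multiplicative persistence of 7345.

2

7345 → 420 → 0 (2 steps)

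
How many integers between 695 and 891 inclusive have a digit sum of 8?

3

The integers in [695, 891] that have a digit sum of 8: 701, 710, 800.
3 qualify.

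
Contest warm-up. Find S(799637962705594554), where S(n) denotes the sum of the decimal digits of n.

7+9+9+6+3+7+9+6+2+7+0+5+5+9+4+5+5+4 = 102

102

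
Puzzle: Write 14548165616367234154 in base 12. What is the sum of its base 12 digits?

94

14548165616367234154 in base 12 is 668309709504629A0A.
Digit sum: 6+6+8+3+0+9+7+0+9+5+0+4+6+2+9+10+0+10 = 94.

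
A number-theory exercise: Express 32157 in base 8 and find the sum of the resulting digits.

27

32157 in base 8 is 76635.
Digit sum: 7+6+6+3+5 = 27.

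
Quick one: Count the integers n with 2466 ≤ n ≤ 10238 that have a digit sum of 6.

35

The integers in [2466, 10238] that have a digit sum of 6: 3003, 3012, 3021, 3030, 3102, 3111, …, 10221, 10230.
35 qualify.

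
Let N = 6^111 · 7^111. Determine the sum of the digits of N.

6^111 · 7^111 = 1515902377754414741063318595743292566804259320175582304803668508800466680392536873459703870260542387929898159467041718610694115909634680743305902289089669997223308987940081770692608
Sum of its 181 digits: 837.

837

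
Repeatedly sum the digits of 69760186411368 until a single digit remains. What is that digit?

3

6+9+7+6+0+1+8+6+4+1+1+3+6+8 = 66
6+6 = 12
1+2 = 3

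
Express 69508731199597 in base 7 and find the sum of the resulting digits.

49

69508731199597 in base 7 is 20432561104520644.
Digit sum: 2+0+4+3+2+5+6+1+1+0+4+5+2+0+6+4+4 = 49.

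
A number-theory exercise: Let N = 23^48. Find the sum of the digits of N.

23^48 = 230640796319223839361986981083444028527480075343400946297318327681
Sum of its 66 digits: 289.

289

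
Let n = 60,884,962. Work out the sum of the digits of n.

43

6+0+8+8+4+9+6+2 = 43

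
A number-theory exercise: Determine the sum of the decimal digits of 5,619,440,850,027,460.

5+6+1+9+4+4+0+8+5+0+0+2+7+4+6+0 = 61

61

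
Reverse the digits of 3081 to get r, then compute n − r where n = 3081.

Reverse of 3081 is 1803.
3081 − 1803 = 1278

1278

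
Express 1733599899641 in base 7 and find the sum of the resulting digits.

1733599899641 in base 7 is 236151136004441.
Digit sum: 2+3+6+1+5+1+1+3+6+0+0+4+4+4+1 = 41.

41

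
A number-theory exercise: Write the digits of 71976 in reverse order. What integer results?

Reversing 71976 gives 67917.

67917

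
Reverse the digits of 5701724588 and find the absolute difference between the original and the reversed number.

3152546487

Reverse of 5701724588 is 8854271075.
|5701724588 − 8854271075| = 3152546487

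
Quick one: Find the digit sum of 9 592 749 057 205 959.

9+5+9+2+7+4+9+0+5+7+2+0+5+9+5+9 = 87

87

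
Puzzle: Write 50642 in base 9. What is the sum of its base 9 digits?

50642 in base 9 is 76418.
Digit sum: 7+6+4+1+8 = 26.

26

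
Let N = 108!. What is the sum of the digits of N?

666

108! = 1324641819451828974499891837121832599810209360673358065686551152497461815091591578895743130235002378688844343005686404521144382704205360039762937774080000000000000000000000000
Sum of its 175 digits: 666.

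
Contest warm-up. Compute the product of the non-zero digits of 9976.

3402

9×9×7×6 = 3402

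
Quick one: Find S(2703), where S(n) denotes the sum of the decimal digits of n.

2+7+0+3 = 12

12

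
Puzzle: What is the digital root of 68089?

6+8+0+8+9 = 31
3+1 = 4

4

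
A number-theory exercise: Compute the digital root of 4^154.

The digital root of n equals n mod 9 (or 9 when 9 | n), so we need 4^154 mod 9.
4^154 ≡ 4 (mod 9), so the digital root is 4.

4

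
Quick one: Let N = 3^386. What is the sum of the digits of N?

837

3^386 = 14750417802530881072502094739885371662770122409906339715534686344248119850156447628362069360986269022056164766032427956749652735167596646914112360848363277501476652958394736238608965129
Sum of its 185 digits: 837.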